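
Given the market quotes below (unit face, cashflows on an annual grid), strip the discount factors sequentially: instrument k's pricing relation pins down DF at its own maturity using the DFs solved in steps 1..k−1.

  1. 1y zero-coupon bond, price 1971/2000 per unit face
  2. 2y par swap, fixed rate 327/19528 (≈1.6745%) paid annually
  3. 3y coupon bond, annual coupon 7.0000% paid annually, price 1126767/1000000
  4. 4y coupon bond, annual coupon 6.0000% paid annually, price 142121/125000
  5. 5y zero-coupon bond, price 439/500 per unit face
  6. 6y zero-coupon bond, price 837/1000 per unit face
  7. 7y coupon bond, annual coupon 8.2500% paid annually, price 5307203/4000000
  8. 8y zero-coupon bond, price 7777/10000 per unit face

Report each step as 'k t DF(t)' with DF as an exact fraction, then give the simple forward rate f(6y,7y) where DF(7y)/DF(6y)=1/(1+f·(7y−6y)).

step 1 [1y] zero: DF = P = 1971/2000 ≈ 0.985500
step 2 [2y] swap r/1=327/19528: DF=(1 − 327/19528·(0.985500))/(1+327/19528) = 9673/10000 ≈ 0.967300
step 3 [3y] bond c/1=7/100: DF=(1126767/1000000 − 7/100·(0.985500+0.967300))/(1+7/100) = 9253/10000 ≈ 0.925300
step 4 [4y] bond c/1=3/50: DF=(142121/125000 − 3/50·(0.985500+0.967300+0.925300))/(1+3/50) = 9097/10000 ≈ 0.909700
step 5 [5y] zero: DF = P = 439/500 ≈ 0.878000
step 6 [6y] zero: DF = P = 837/1000 ≈ 0.837000
step 7 [7y] bond c/1=33/400: DF=(5307203/4000000 − 33/400·(0.985500+0.967300+0.925300+0.909700+0.878000+0.837000))/(1+33/400) = 8063/10000 ≈ 0.806300
step 8 [8y] zero: DF = P = 7777/10000 ≈ 0.777700

1 1 1971/2000
2 2 9673/10000
3 3 9253/10000
4 4 9097/10000
5 5 439/500
6 6 837/1000
7 7 8063/10000
8 8 7777/10000
f(6y,7y) = ((837/1000)/(8063/10000) − 1)/(1) = 307/8063 ≈ 3.8075%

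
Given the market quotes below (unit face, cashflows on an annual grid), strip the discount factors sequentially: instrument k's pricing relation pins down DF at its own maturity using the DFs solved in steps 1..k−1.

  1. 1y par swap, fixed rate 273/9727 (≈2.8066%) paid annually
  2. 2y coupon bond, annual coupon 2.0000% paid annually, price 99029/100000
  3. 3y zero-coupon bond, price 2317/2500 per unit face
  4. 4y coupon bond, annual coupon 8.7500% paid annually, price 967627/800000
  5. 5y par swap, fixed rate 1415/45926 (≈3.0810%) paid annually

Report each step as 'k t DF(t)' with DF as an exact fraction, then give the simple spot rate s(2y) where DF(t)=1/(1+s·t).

step 1 [1y] swap r/1=273/9727: DF=(1 − 273/9727·(0))/(1+273/9727) = 9727/10000 ≈ 0.972700
step 2 [2y] bond c/1=1/50: DF=(99029/100000 − 1/50·(0.972700))/(1+1/50) = 4759/5000 ≈ 0.951800
step 3 [3y] zero: DF = P = 2317/2500 ≈ 0.926800
step 4 [4y] bond c/1=7/80: DF=(967627/800000 − 7/80·(0.972700+0.951800+0.926800))/(1+7/80) = 2207/2500 ≈ 0.882800
step 5 [5y] swap r/1=1415/45926: DF=(1 − 1415/45926·(0.972700+0.951800+0.926800+0.882800))/(1+1415/45926) = 1717/2000 ≈ 0.858500

1 1 9727/10000
2 2 4759/5000
3 3 2317/2500
4 4 2207/2500
5 5 1717/2000
s(2y) = (1/(4759/5000) − 1)/(2) = 241/9518 ≈ 2.5320%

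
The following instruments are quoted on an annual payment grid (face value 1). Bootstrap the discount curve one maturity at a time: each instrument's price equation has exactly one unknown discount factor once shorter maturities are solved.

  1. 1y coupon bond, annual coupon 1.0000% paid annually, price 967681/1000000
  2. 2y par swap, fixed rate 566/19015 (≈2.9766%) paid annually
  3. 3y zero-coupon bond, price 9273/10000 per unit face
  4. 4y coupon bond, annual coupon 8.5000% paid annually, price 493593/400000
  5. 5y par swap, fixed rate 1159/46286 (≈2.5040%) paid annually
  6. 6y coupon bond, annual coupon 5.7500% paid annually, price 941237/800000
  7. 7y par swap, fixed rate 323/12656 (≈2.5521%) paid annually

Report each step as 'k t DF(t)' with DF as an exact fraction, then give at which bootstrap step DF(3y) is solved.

step 1 [1y] bond c/1=1/100: DF=(967681/1000000 − 1/100·(0))/(1+1/100) = 9581/10000 ≈ 0.958100
step 2 [2y] swap r/1=566/19015: DF=(1 − 566/19015·(0.958100))/(1+566/19015) = 4717/5000 ≈ 0.943400
step 3 [3y] zero: DF = P = 9273/10000 ≈ 0.927300
step 4 [4y] bond c/1=17/200: DF=(493593/400000 − 17/200·(0.958100+0.943400+0.927300))/(1+17/200) = 9157/10000 ≈ 0.915700
step 5 [5y] swap r/1=1159/46286: DF=(1 − 1159/46286·(0.958100+0.943400+0.927300+0.915700))/(1+1159/46286) = 8841/10000 ≈ 0.884100
step 6 [6y] bond c/1=23/400: DF=(941237/800000 − 23/400·(0.958100+0.943400+0.927300+0.915700+0.884100))/(1+23/400) = 8609/10000 ≈ 0.860900
step 7 [7y] swap r/1=323/12656: DF=(1 − 323/12656·(0.958100+0.943400+0.927300+0.915700+0.884100+0.860900))/(1+323/12656) = 1677/2000 ≈ 0.838500

1 1 9581/10000
2 2 4717/5000
3 3 9273/10000
4 4 9157/10000
5 5 8841/10000
6 6 8609/10000
7 7 1677/2000
DF(3y) is solved at step 3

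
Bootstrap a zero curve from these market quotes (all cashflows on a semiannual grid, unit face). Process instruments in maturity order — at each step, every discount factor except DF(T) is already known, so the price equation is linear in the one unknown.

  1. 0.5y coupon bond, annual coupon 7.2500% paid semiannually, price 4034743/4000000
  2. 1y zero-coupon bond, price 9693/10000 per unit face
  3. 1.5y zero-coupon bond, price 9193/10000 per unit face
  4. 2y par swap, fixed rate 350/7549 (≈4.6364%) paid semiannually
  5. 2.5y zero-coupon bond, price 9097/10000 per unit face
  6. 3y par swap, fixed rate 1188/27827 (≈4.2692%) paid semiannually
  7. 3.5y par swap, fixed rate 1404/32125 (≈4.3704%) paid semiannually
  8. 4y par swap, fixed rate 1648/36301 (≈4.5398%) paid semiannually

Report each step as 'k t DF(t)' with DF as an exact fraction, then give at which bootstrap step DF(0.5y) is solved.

step 1 [0.5y] bond c/2=29/800: DF=(4034743/4000000 − 29/800·(0))/(1+29/800) = 4867/5000 ≈ 0.973400
step 2 [1y] zero: DF = P = 9693/10000 ≈ 0.969300
step 3 [1.5y] zero: DF = P = 9193/10000 ≈ 0.919300
step 4 [2y] swap r/2=175/7549: DF=(1 − 175/7549·(0.973400+0.969300+0.919300))/(1+175/7549) = 73/80 ≈ 0.912500
step 5 [2.5y] zero: DF = P = 9097/10000 ≈ 0.909700
step 6 [3y] swap r/2=594/27827: DF=(1 − 594/27827·(0.973400+0.969300+0.919300+0.912500+0.909700))/(1+594/27827) = 2203/2500 ≈ 0.881200
step 7 [3.5y] swap r/2=702/32125: DF=(1 − 702/32125·(0.973400+0.969300+0.919300+0.912500+0.909700+0.881200))/(1+702/32125) = 2149/2500 ≈ 0.859600
step 8 [4y] swap r/2=824/36301: DF=(1 − 824/36301·(0.973400+0.969300+0.919300+0.912500+0.909700+0.881200+0.859600))/(1+824/36301) = 522/625 ≈ 0.835200

1 1/2 4867/5000
2 1 9693/10000
3 3/2 9193/10000
4 2 73/80
5 5/2 9097/10000
6 3 2203/2500
7 7/2 2149/2500
8 4 522/625
DF(0.5y) is solved at step 1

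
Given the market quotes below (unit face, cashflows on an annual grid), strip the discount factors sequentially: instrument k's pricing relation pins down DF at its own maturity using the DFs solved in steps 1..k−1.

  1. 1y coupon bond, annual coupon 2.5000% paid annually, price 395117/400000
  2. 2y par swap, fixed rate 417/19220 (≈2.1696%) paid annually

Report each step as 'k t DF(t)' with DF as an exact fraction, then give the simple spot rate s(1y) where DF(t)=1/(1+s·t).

step 1 [1y] bond c/1=1/40: DF=(395117/400000 − 1/40·(0))/(1+1/40) = 9637/10000 ≈ 0.963700
step 2 [2y] swap r/1=417/19220: DF=(1 − 417/19220·(0.963700))/(1+417/19220) = 9583/10000 ≈ 0.958300

1 1 9637/10000
2 2 9583/10000
s(1y) = (1/(9637/10000) − 1)/(1) = 363/9637 ≈ 3.7667%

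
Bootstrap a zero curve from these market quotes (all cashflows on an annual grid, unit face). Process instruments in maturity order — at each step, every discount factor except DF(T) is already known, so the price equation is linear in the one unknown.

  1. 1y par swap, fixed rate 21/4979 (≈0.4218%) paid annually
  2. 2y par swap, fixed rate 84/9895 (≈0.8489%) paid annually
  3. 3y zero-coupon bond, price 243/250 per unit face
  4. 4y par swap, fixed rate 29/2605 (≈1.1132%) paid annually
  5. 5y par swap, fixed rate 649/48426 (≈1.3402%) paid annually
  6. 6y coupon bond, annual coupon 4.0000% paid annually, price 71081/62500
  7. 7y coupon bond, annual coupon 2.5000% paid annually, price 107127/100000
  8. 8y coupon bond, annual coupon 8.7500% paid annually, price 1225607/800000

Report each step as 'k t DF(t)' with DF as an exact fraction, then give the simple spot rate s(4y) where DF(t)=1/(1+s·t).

step 1 [1y] swap r/1=21/4979: DF=(1 − 21/4979·(0))/(1+21/4979) = 4979/5000 ≈ 0.995800
step 2 [2y] swap r/1=84/9895: DF=(1 − 84/9895·(0.995800))/(1+84/9895) = 1229/1250 ≈ 0.983200
step 3 [3y] zero: DF = P = 243/250 ≈ 0.972000
step 4 [4y] swap r/1=29/2605: DF=(1 − 29/2605·(0.995800+0.983200+0.972000))/(1+29/2605) = 1913/2000 ≈ 0.956500
step 5 [5y] swap r/1=649/48426: DF=(1 − 649/48426·(0.995800+0.983200+0.972000+0.956500))/(1+649/48426) = 9351/10000 ≈ 0.935100
step 6 [6y] bond c/1=1/25: DF=(71081/62500 − 1/25·(0.995800+0.983200+0.972000+0.956500+0.935100))/(1+1/25) = 9073/10000 ≈ 0.907300
step 7 [7y] bond c/1=1/40: DF=(107127/100000 − 1/40·(0.995800+0.983200+0.972000+0.956500+0.935100+0.907300))/(1+1/40) = 9049/10000 ≈ 0.904900
step 8 [8y] bond c/1=7/80: DF=(1225607/800000 − 7/80·(0.995800+0.983200+0.972000+0.956500+0.935100+0.907300+0.904900))/(1+7/80) = 8733/10000 ≈ 0.873300

1 1 4979/5000
2 2 1229/1250
3 3 243/250
4 4 1913/2000
5 5 9351/10000
6 6 9073/10000
7 7 9049/10000
8 8 8733/10000
s(4y) = (1/(1913/2000) − 1)/(4) = 87/7652 ≈ 1.1370%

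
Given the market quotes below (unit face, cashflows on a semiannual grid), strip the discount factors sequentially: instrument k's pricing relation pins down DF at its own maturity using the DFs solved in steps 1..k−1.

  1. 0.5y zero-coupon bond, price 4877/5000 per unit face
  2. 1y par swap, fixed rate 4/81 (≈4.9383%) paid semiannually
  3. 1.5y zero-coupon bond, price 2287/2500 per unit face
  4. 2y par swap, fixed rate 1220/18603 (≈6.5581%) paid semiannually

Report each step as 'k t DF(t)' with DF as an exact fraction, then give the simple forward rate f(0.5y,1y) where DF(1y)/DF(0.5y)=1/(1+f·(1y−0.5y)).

step 1 [0.5y] zero: DF = P = 4877/5000 ≈ 0.975400
step 2 [1y] swap r/2=2/81: DF=(1 − 2/81·(0.975400))/(1+2/81) = 2381/2500 ≈ 0.952400
step 3 [1.5y] zero: DF = P = 2287/2500 ≈ 0.914800
step 4 [2y] swap r/2=610/18603: DF=(1 − 610/18603·(0.975400+0.952400+0.914800))/(1+610/18603) = 439/500 ≈ 0.878000

1 1/2 4877/5000
2 1 2381/2500
3 3/2 2287/2500
4 2 439/500
f(0.5y,1y) = ((4877/5000)/(2381/2500) − 1)/(1/2) = 115/2381 ≈ 4.8299%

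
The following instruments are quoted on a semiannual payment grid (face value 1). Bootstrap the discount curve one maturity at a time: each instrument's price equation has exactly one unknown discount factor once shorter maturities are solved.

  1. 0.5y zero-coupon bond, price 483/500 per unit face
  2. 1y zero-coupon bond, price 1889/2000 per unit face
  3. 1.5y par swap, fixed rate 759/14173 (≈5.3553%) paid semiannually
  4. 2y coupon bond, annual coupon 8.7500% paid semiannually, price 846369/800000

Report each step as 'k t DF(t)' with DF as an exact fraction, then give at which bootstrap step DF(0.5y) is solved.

1 1/2 483/500
2 1 1889/2000
3 3/2 9241/10000
4 2 2237/2500
DF(0.5y) is solved at step 1

step 1 [0.5y] zero: DF = P = 483/500 ≈ 0.966000
step 2 [1y] zero: DF = P = 1889/2000 ≈ 0.944500
step 3 [1.5y] swap r/2=759/28346: DF=(1 − 759/28346·(0.966000+0.944500))/(1+759/28346) = 9241/10000 ≈ 0.924100
step 4 [2y] bond c/2=7/160: DF=(846369/800000 − 7/160·(0.966000+0.944500+0.924100))/(1+7/160) = 2237/2500 ≈ 0.894800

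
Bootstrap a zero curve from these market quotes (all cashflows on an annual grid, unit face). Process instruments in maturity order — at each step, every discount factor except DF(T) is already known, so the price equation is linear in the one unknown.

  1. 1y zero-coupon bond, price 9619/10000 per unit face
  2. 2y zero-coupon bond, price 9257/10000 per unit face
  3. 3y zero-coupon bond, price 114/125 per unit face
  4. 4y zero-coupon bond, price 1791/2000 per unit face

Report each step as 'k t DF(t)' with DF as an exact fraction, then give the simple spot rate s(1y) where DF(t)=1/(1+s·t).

1 1 9619/10000
2 2 9257/10000
3 3 114/125
4 4 1791/2000
s(1y) = (1/(9619/10000) − 1)/(1) = 381/9619 ≈ 3.9609%

step 1 [1y] zero: DF = P = 9619/10000 ≈ 0.961900
step 2 [2y] zero: DF = P = 9257/10000 ≈ 0.925700
step 3 [3y] zero: DF = P = 114/125 ≈ 0.912000
step 4 [4y] zero: DF = P = 1791/2000 ≈ 0.895500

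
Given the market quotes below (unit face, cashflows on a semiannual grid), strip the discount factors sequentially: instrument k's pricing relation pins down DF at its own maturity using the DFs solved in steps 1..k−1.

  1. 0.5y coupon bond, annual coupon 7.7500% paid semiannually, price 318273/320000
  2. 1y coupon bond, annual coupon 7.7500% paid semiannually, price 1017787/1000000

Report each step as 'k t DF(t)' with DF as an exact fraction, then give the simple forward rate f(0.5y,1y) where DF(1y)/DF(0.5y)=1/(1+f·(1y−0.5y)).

step 1 [0.5y] bond c/2=31/800: DF=(318273/320000 − 31/800·(0))/(1+31/800) = 383/400 ≈ 0.957500
step 2 [1y] bond c/2=31/800: DF=(1017787/1000000 − 31/800·(0.957500))/(1+31/800) = 9441/10000 ≈ 0.944100

1 1/2 383/400
2 1 9441/10000
f(0.5y,1y) = ((383/400)/(9441/10000) − 1)/(1/2) = 268/9441 ≈ 2.8387%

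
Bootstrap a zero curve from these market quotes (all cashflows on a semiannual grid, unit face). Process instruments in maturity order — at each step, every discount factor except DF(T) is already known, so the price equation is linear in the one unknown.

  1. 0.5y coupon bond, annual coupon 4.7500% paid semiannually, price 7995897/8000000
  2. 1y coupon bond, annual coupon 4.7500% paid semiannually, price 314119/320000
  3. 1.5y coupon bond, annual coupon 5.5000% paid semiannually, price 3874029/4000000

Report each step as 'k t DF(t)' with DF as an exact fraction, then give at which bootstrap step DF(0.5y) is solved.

1 1/2 9763/10000
2 1 4681/5000
3 3/2 4457/5000
DF(0.5y) is solved at step 1

step 1 [0.5y] bond c/2=19/800: DF=(7995897/8000000 − 19/800·(0))/(1+19/800) = 9763/10000 ≈ 0.976300
step 2 [1y] bond c/2=19/800: DF=(314119/320000 − 19/800·(0.976300))/(1+19/800) = 4681/5000 ≈ 0.936200
step 3 [1.5y] bond c/2=11/400: DF=(3874029/4000000 − 11/400·(0.976300+0.936200))/(1+11/400) = 4457/5000 ≈ 0.891400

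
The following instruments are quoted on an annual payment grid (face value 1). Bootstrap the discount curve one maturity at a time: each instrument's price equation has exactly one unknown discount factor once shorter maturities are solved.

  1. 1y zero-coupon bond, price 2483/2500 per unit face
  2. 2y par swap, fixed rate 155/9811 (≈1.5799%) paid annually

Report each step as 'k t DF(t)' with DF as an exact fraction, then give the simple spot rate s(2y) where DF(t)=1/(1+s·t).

step 1 [1y] zero: DF = P = 2483/2500 ≈ 0.993200
step 2 [2y] swap r/1=155/9811: DF=(1 − 155/9811·(0.993200))/(1+155/9811) = 969/1000 ≈ 0.969000

1 1 2483/2500
2 2 969/1000
s(2y) = (1/(969/1000) − 1)/(2) = 31/1938 ≈ 1.5996%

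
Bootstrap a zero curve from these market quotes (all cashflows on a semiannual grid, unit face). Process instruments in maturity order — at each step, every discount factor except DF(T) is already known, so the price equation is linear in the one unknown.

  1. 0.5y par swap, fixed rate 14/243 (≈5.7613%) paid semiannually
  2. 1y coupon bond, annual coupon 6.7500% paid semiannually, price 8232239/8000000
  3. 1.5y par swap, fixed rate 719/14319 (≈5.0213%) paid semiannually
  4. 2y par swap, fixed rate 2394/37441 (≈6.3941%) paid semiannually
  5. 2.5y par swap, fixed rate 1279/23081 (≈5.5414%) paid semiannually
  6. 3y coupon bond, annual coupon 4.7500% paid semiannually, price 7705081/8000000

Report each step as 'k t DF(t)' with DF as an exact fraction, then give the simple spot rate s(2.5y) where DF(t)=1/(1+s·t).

step 1 [0.5y] swap r/2=7/243: DF=(1 − 7/243·(0))/(1+7/243) = 243/250 ≈ 0.972000
step 2 [1y] bond c/2=27/800: DF=(8232239/8000000 − 27/800·(0.972000))/(1+27/800) = 9637/10000 ≈ 0.963700
step 3 [1.5y] swap r/2=719/28638: DF=(1 − 719/28638·(0.972000+0.963700))/(1+719/28638) = 9281/10000 ≈ 0.928100
step 4 [2y] swap r/2=1197/37441: DF=(1 − 1197/37441·(0.972000+0.963700+0.928100))/(1+1197/37441) = 8803/10000 ≈ 0.880300
step 5 [2.5y] swap r/2=1279/46162: DF=(1 − 1279/46162·(0.972000+0.963700+0.928100+0.880300))/(1+1279/46162) = 8721/10000 ≈ 0.872100
step 6 [3y] bond c/2=19/800: DF=(7705081/8000000 − 19/800·(0.972000+0.963700+0.928100+0.880300+0.872100))/(1+19/800) = 8337/10000 ≈ 0.833700

1 1/2 243/250
2 1 9637/10000
3 3/2 9281/10000
4 2 8803/10000
5 5/2 8721/10000
6 3 8337/10000
s(2.5y) = (1/(8721/10000) − 1)/(5/2) = 2558/43605 ≈ 5.8663%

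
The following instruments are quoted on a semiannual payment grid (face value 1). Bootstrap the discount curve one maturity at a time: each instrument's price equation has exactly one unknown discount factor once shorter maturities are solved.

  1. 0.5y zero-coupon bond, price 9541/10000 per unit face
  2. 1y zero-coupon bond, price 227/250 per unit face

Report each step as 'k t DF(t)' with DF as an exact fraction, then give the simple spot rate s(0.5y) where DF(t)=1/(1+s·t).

step 1 [0.5y] zero: DF = P = 9541/10000 ≈ 0.954100
step 2 [1y] zero: DF = P = 227/250 ≈ 0.908000

1 1/2 9541/10000
2 1 227/250
s(0.5y) = (1/(9541/10000) − 1)/(1/2) = 918/9541 ≈ 9.6216%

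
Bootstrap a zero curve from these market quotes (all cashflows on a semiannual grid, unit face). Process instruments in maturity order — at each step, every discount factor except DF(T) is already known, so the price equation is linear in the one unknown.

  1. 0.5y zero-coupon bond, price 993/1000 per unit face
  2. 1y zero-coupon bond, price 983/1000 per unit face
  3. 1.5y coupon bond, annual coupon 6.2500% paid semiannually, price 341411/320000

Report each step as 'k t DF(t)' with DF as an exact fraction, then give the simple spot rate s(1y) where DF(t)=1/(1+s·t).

1 1/2 993/1000
2 1 983/1000
3 3/2 9747/10000
s(1y) = (1/(983/1000) − 1)/(1) = 17/983 ≈ 1.7294%

step 1 [0.5y] zero: DF = P = 993/1000 ≈ 0.993000
step 2 [1y] zero: DF = P = 983/1000 ≈ 0.983000
step 3 [1.5y] bond c/2=1/32: DF=(341411/320000 − 1/32·(0.993000+0.983000))/(1+1/32) = 9747/10000 ≈ 0.974700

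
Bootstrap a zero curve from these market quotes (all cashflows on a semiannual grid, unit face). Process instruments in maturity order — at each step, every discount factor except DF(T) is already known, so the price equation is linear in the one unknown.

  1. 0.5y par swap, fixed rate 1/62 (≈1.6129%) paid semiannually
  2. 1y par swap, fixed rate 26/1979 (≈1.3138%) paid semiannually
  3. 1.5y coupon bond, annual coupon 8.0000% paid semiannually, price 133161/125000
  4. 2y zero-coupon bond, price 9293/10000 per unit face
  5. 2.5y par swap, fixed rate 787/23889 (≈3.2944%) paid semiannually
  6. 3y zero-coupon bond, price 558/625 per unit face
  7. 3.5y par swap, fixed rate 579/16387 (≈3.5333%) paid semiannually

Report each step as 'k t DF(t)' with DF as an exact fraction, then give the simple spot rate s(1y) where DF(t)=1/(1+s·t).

step 1 [0.5y] swap r/2=1/124: DF=(1 − 1/124·(0))/(1+1/124) = 124/125 ≈ 0.992000
step 2 [1y] swap r/2=13/1979: DF=(1 − 13/1979·(0.992000))/(1+13/1979) = 987/1000 ≈ 0.987000
step 3 [1.5y] bond c/2=1/25: DF=(133161/125000 − 1/25·(0.992000+0.987000))/(1+1/25) = 4741/5000 ≈ 0.948200
step 4 [2y] zero: DF = P = 9293/10000 ≈ 0.929300
step 5 [2.5y] swap r/2=787/47778: DF=(1 − 787/47778·(0.992000+0.987000+0.948200+0.929300))/(1+787/47778) = 9213/10000 ≈ 0.921300
step 6 [3y] zero: DF = P = 558/625 ≈ 0.892800
step 7 [3.5y] swap r/2=579/32774: DF=(1 − 579/32774·(0.992000+0.987000+0.948200+0.929300+0.921300+0.892800))/(1+579/32774) = 4421/5000 ≈ 0.884200

1 1/2 124/125
2 1 987/1000
3 3/2 4741/5000
4 2 9293/10000
5 5/2 9213/10000
6 3 558/625
7 7/2 4421/5000
s(1y) = (1/(987/1000) − 1)/(1) = 13/987 ≈ 1.3171%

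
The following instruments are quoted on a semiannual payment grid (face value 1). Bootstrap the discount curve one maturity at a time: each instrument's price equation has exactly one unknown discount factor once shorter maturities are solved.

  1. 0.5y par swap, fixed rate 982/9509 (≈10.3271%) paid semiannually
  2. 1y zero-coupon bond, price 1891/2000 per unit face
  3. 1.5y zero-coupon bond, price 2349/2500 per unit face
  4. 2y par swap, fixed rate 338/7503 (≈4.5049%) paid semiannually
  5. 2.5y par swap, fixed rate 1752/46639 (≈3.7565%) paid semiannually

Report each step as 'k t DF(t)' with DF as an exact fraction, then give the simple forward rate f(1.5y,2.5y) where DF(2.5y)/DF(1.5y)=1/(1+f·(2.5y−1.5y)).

1 1/2 9509/10000
2 1 1891/2000
3 3/2 2349/2500
4 2 1831/2000
5 5/2 2281/2500
f(1.5y,2.5y) = ((2349/2500)/(2281/2500) − 1)/(1) = 68/2281 ≈ 2.9811%

step 1 [0.5y] swap r/2=491/9509: DF=(1 − 491/9509·(0))/(1+491/9509) = 9509/10000 ≈ 0.950900
step 2 [1y] zero: DF = P = 1891/2000 ≈ 0.945500
step 3 [1.5y] zero: DF = P = 2349/2500 ≈ 0.939600
step 4 [2y] swap r/2=169/7503: DF=(1 − 169/7503·(0.950900+0.945500+0.939600))/(1+169/7503) = 1831/2000 ≈ 0.915500
step 5 [2.5y] swap r/2=876/46639: DF=(1 − 876/46639·(0.950900+0.945500+0.939600+0.915500))/(1+876/46639) = 2281/2500 ≈ 0.912400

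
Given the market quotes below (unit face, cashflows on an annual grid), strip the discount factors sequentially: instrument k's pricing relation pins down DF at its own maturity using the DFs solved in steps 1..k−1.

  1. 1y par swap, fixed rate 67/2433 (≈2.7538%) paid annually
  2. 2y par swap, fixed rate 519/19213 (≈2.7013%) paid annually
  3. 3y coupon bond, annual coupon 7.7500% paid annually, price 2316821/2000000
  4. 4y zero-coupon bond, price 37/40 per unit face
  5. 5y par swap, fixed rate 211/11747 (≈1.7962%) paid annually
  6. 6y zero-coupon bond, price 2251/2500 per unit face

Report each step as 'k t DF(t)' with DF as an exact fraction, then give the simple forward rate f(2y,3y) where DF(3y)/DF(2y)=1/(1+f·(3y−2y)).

step 1 [1y] swap r/1=67/2433: DF=(1 − 67/2433·(0))/(1+67/2433) = 2433/2500 ≈ 0.973200
step 2 [2y] swap r/1=519/19213: DF=(1 − 519/19213·(0.973200))/(1+519/19213) = 9481/10000 ≈ 0.948100
step 3 [3y] bond c/1=31/400: DF=(2316821/2000000 − 31/400·(0.973200+0.948100))/(1+31/400) = 9369/10000 ≈ 0.936900
step 4 [4y] zero: DF = P = 37/40 ≈ 0.925000
step 5 [5y] swap r/1=211/11747: DF=(1 − 211/11747·(0.973200+0.948100+0.936900+0.925000))/(1+211/11747) = 2289/2500 ≈ 0.915600
step 6 [6y] zero: DF = P = 2251/2500 ≈ 0.900400

1 1 2433/2500
2 2 9481/10000
3 3 9369/10000
4 4 37/40
5 5 2289/2500
6 6 2251/2500
f(2y,3y) = ((9481/10000)/(9369/10000) − 1)/(1) = 112/9369 ≈ 1.1954%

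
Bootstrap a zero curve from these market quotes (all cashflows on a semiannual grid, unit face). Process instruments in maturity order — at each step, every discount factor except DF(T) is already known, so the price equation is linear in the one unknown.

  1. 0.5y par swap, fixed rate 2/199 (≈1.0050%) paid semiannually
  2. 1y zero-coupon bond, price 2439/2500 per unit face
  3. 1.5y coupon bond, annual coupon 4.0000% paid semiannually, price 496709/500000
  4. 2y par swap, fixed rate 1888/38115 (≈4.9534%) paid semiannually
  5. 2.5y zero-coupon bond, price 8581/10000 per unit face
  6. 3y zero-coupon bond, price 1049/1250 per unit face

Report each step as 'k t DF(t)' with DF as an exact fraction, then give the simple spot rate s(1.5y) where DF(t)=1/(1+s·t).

step 1 [0.5y] swap r/2=1/199: DF=(1 − 1/199·(0))/(1+1/199) = 199/200 ≈ 0.995000
step 2 [1y] zero: DF = P = 2439/2500 ≈ 0.975600
step 3 [1.5y] bond c/2=1/50: DF=(496709/500000 − 1/50·(0.995000+0.975600))/(1+1/50) = 9353/10000 ≈ 0.935300
step 4 [2y] swap r/2=944/38115: DF=(1 − 944/38115·(0.995000+0.975600+0.935300))/(1+944/38115) = 566/625 ≈ 0.905600
step 5 [2.5y] zero: DF = P = 8581/10000 ≈ 0.858100
step 6 [3y] zero: DF = P = 1049/1250 ≈ 0.839200

1 1/2 199/200
2 1 2439/2500
3 3/2 9353/10000
4 2 566/625
5 5/2 8581/10000
6 3 1049/1250
s(1.5y) = (1/(9353/10000) − 1)/(3/2) = 1294/28059 ≈ 4.6117%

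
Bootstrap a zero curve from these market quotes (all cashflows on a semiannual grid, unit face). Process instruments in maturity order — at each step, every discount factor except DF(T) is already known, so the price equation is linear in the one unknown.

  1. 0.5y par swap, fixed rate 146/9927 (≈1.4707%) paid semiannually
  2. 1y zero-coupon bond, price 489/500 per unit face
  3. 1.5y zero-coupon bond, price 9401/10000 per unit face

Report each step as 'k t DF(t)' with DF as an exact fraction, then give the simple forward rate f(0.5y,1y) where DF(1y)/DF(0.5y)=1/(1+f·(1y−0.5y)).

step 1 [0.5y] swap r/2=73/9927: DF=(1 − 73/9927·(0))/(1+73/9927) = 9927/10000 ≈ 0.992700
step 2 [1y] zero: DF = P = 489/500 ≈ 0.978000
step 3 [1.5y] zero: DF = P = 9401/10000 ≈ 0.940100

1 1/2 9927/10000
2 1 489/500
3 3/2 9401/10000
f(0.5y,1y) = ((9927/10000)/(489/500) − 1)/(1/2) = 49/1630 ≈ 3.0061%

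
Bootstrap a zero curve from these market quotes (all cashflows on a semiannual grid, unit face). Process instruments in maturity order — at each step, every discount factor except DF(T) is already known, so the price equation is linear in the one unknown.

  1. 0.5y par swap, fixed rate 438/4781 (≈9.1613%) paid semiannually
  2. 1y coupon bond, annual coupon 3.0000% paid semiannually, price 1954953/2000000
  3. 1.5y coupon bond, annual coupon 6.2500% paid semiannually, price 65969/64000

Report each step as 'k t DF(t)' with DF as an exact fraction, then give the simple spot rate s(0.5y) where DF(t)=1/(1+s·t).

step 1 [0.5y] swap r/2=219/4781: DF=(1 − 219/4781·(0))/(1+219/4781) = 4781/5000 ≈ 0.956200
step 2 [1y] bond c/2=3/200: DF=(1954953/2000000 − 3/200·(0.956200))/(1+3/200) = 9489/10000 ≈ 0.948900
step 3 [1.5y] bond c/2=1/32: DF=(65969/64000 − 1/32·(0.956200+0.948900))/(1+1/32) = 4709/5000 ≈ 0.941800

1 1/2 4781/5000
2 1 9489/10000
3 3/2 4709/5000
s(0.5y) = (1/(4781/5000) − 1)/(1/2) = 438/4781 ≈ 9.1613%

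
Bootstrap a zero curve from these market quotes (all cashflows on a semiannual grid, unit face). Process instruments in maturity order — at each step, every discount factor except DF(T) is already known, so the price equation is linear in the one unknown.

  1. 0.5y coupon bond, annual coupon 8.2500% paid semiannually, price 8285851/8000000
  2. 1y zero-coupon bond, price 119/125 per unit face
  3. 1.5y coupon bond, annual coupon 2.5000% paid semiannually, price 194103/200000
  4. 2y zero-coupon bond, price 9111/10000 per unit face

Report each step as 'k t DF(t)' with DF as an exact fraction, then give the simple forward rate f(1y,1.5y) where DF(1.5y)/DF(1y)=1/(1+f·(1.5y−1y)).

step 1 [0.5y] bond c/2=33/800: DF=(8285851/8000000 − 33/800·(0))/(1+33/800) = 9947/10000 ≈ 0.994700
step 2 [1y] zero: DF = P = 119/125 ≈ 0.952000
step 3 [1.5y] bond c/2=1/80: DF=(194103/200000 − 1/80·(0.994700+0.952000))/(1+1/80) = 1869/2000 ≈ 0.934500
step 4 [2y] zero: DF = P = 9111/10000 ≈ 0.911100

1 1/2 9947/10000
2 1 119/125
3 3/2 1869/2000
4 2 9111/10000
f(1y,1.5y) = ((119/125)/(1869/2000) − 1)/(1/2) = 10/267 ≈ 3.7453%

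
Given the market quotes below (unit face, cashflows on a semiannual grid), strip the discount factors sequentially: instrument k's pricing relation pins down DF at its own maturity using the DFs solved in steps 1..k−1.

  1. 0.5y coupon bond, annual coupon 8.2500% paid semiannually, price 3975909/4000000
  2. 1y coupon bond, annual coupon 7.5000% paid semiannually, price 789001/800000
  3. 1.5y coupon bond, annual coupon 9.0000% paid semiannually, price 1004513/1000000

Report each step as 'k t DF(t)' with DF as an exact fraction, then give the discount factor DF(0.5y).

step 1 [0.5y] bond c/2=33/800: DF=(3975909/4000000 − 33/800·(0))/(1+33/800) = 4773/5000 ≈ 0.954600
step 2 [1y] bond c/2=3/80: DF=(789001/800000 − 3/80·(0.954600))/(1+3/80) = 9161/10000 ≈ 0.916100
step 3 [1.5y] bond c/2=9/200: DF=(1004513/1000000 − 9/200·(0.954600+0.916100))/(1+9/200) = 8807/10000 ≈ 0.880700

1 1/2 4773/5000
2 1 9161/10000
3 3/2 8807/10000
DF(0.5y) = 4773/5000 ≈ 0.954600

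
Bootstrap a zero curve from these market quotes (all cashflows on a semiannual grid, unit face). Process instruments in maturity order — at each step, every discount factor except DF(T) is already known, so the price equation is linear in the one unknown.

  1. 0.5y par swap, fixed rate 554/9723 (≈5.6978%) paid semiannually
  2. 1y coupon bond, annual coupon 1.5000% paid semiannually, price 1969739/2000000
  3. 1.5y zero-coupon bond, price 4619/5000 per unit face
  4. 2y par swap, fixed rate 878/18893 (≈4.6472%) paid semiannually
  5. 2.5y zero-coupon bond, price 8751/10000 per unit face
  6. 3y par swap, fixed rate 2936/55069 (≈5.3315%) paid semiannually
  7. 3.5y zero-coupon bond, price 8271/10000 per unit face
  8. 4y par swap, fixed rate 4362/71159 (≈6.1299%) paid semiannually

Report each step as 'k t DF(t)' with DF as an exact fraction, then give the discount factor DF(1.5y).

1 1/2 9723/10000
2 1 9703/10000
3 3/2 4619/5000
4 2 4561/5000
5 5/2 8751/10000
6 3 2133/2500
7 7/2 8271/10000
8 4 7819/10000
DF(1.5y) = 4619/5000 ≈ 0.923800

step 1 [0.5y] swap r/2=277/9723: DF=(1 − 277/9723·(0))/(1+277/9723) = 9723/10000 ≈ 0.972300
step 2 [1y] bond c/2=3/400: DF=(1969739/2000000 − 3/400·(0.972300))/(1+3/400) = 9703/10000 ≈ 0.970300
step 3 [1.5y] zero: DF = P = 4619/5000 ≈ 0.923800
step 4 [2y] swap r/2=439/18893: DF=(1 − 439/18893·(0.972300+0.970300+0.923800))/(1+439/18893) = 4561/5000 ≈ 0.912200
step 5 [2.5y] zero: DF = P = 8751/10000 ≈ 0.875100
step 6 [3y] swap r/2=1468/55069: DF=(1 − 1468/55069·(0.972300+0.970300+0.923800+0.912200+0.875100))/(1+1468/55069) = 2133/2500 ≈ 0.853200
step 7 [3.5y] zero: DF = P = 8271/10000 ≈ 0.827100
step 8 [4y] swap r/2=2181/71159: DF=(1 − 2181/71159·(0.972300+0.970300+0.923800+0.912200+0.875100+0.853200+0.827100))/(1+2181/71159) = 7819/10000 ≈ 0.781900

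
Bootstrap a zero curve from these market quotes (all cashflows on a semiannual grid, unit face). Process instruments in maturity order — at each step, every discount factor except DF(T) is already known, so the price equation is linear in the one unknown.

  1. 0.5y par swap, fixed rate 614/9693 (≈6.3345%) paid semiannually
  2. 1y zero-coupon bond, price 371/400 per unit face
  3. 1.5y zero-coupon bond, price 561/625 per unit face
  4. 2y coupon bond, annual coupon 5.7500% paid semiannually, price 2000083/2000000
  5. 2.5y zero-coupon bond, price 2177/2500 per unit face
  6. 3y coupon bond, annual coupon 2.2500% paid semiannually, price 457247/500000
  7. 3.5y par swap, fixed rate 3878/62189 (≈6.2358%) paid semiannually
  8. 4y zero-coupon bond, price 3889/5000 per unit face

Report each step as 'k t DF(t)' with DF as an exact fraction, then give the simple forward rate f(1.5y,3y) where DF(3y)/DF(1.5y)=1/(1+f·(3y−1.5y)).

1 1/2 9693/10000
2 1 371/400
3 3/2 561/625
4 2 447/500
5 5/2 2177/2500
6 3 1067/1250
7 7/2 8061/10000
8 4 3889/5000
f(1.5y,3y) = ((561/625)/(1067/1250) − 1)/(3/2) = 10/291 ≈ 3.4364%

step 1 [0.5y] swap r/2=307/9693: DF=(1 − 307/9693·(0))/(1+307/9693) = 9693/10000 ≈ 0.969300
step 2 [1y] zero: DF = P = 371/400 ≈ 0.927500
step 3 [1.5y] zero: DF = P = 561/625 ≈ 0.897600
step 4 [2y] bond c/2=23/800: DF=(2000083/2000000 − 23/800·(0.969300+0.927500+0.897600))/(1+23/800) = 447/500 ≈ 0.894000
step 5 [2.5y] zero: DF = P = 2177/2500 ≈ 0.870800
step 6 [3y] bond c/2=9/800: DF=(457247/500000 − 9/800·(0.969300+0.927500+0.897600+0.894000+0.870800))/(1+9/800) = 1067/1250 ≈ 0.853600
step 7 [3.5y] swap r/2=1939/62189: DF=(1 − 1939/62189·(0.969300+0.927500+0.897600+0.894000+0.870800+0.853600))/(1+1939/62189) = 8061/10000 ≈ 0.806100
step 8 [4y] zero: DF = P = 3889/5000 ≈ 0.777800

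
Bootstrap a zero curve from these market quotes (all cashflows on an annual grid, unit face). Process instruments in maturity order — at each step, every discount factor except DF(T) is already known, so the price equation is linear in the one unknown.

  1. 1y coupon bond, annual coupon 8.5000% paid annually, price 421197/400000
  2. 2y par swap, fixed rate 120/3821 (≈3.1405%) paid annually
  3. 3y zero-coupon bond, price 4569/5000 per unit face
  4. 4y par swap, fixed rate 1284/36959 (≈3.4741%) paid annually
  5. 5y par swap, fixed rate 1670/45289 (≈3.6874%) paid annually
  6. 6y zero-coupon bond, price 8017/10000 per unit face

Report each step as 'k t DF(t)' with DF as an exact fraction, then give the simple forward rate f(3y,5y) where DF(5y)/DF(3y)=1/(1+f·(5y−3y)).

step 1 [1y] bond c/1=17/200: DF=(421197/400000 − 17/200·(0))/(1+17/200) = 1941/2000 ≈ 0.970500
step 2 [2y] swap r/1=120/3821: DF=(1 − 120/3821·(0.970500))/(1+120/3821) = 47/50 ≈ 0.940000
step 3 [3y] zero: DF = P = 4569/5000 ≈ 0.913800
step 4 [4y] swap r/1=1284/36959: DF=(1 − 1284/36959·(0.970500+0.940000+0.913800))/(1+1284/36959) = 2179/2500 ≈ 0.871600
step 5 [5y] swap r/1=1670/45289: DF=(1 − 1670/45289·(0.970500+0.940000+0.913800+0.871600))/(1+1670/45289) = 833/1000 ≈ 0.833000
step 6 [6y] zero: DF = P = 8017/10000 ≈ 0.801700

1 1 1941/2000
2 2 47/50
3 3 4569/5000
4 4 2179/2500
5 5 833/1000
6 6 8017/10000
f(3y,5y) = ((4569/5000)/(833/1000) − 1)/(2) = 202/4165 ≈ 4.8499%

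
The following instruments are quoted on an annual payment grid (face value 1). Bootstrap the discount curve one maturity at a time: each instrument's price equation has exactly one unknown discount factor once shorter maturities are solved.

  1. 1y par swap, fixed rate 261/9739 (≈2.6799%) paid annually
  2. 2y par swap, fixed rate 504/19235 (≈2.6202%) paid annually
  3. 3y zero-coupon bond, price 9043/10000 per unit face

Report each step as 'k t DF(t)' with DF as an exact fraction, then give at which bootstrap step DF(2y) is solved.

1 1 9739/10000
2 2 1187/1250
3 3 9043/10000
DF(2y) is solved at step 2

step 1 [1y] swap r/1=261/9739: DF=(1 − 261/9739·(0))/(1+261/9739) = 9739/10000 ≈ 0.973900
step 2 [2y] swap r/1=504/19235: DF=(1 − 504/19235·(0.973900))/(1+504/19235) = 1187/1250 ≈ 0.949600
step 3 [3y] zero: DF = P = 9043/10000 ≈ 0.904300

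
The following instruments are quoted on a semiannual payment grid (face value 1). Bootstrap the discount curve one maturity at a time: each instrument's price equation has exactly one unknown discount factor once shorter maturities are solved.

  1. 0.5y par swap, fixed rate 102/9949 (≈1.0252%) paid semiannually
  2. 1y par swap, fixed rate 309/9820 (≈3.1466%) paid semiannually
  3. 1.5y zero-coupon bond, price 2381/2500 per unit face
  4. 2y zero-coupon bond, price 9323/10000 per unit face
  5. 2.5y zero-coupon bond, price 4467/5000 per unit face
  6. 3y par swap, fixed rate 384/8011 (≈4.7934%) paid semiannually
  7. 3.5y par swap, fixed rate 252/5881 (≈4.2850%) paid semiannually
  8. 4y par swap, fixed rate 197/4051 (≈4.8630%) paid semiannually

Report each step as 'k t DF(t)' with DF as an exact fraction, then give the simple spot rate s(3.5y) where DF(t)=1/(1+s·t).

step 1 [0.5y] swap r/2=51/9949: DF=(1 − 51/9949·(0))/(1+51/9949) = 9949/10000 ≈ 0.994900
step 2 [1y] swap r/2=309/19640: DF=(1 − 309/19640·(0.994900))/(1+309/19640) = 9691/10000 ≈ 0.969100
step 3 [1.5y] zero: DF = P = 2381/2500 ≈ 0.952400
step 4 [2y] zero: DF = P = 9323/10000 ≈ 0.932300
step 5 [2.5y] zero: DF = P = 4467/5000 ≈ 0.893400
step 6 [3y] swap r/2=192/8011: DF=(1 − 192/8011·(0.994900+0.969100+0.952400+0.932300+0.893400))/(1+192/8011) = 541/625 ≈ 0.865600
step 7 [3.5y] swap r/2=126/5881: DF=(1 − 126/5881·(0.994900+0.969100+0.952400+0.932300+0.893400+0.865600))/(1+126/5881) = 4307/5000 ≈ 0.861400
step 8 [4y] swap r/2=197/8102: DF=(1 − 197/8102·(0.994900+0.969100+0.952400+0.932300+0.893400+0.865600+0.861400))/(1+197/8102) = 8227/10000 ≈ 0.822700

1 1/2 9949/10000
2 1 9691/10000
3 3/2 2381/2500
4 2 9323/10000
5 5/2 4467/5000
6 3 541/625
7 7/2 4307/5000
8 4 8227/10000
s(3.5y) = (1/(4307/5000) − 1)/(7/2) = 198/4307 ≈ 4.5972%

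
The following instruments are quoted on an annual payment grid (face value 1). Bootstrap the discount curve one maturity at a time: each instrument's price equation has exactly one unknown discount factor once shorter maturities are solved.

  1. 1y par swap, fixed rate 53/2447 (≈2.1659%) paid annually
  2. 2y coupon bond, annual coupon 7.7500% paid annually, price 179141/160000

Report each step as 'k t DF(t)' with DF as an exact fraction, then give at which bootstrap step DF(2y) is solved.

step 1 [1y] swap r/1=53/2447: DF=(1 − 53/2447·(0))/(1+53/2447) = 2447/2500 ≈ 0.978800
step 2 [2y] bond c/1=31/400: DF=(179141/160000 − 31/400·(0.978800))/(1+31/400) = 9687/10000 ≈ 0.968700

1 1 2447/2500
2 2 9687/10000
DF(2y) is solved at step 2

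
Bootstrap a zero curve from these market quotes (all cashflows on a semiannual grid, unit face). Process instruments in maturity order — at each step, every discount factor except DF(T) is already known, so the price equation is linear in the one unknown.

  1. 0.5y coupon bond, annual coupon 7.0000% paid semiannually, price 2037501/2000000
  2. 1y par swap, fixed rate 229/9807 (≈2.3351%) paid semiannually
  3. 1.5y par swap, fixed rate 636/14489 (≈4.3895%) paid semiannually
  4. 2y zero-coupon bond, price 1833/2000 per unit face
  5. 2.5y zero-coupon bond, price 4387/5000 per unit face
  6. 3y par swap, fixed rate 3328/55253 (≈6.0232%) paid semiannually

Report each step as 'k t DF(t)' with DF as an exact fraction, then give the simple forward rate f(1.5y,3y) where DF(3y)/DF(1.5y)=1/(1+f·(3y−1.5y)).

1 1/2 9843/10000
2 1 9771/10000
3 3/2 2341/2500
4 2 1833/2000
5 5/2 4387/5000
6 3 521/625
f(1.5y,3y) = ((2341/2500)/(521/625) − 1)/(3/2) = 257/3126 ≈ 8.2214%

step 1 [0.5y] bond c/2=7/200: DF=(2037501/2000000 − 7/200·(0))/(1+7/200) = 9843/10000 ≈ 0.984300
step 2 [1y] swap r/2=229/19614: DF=(1 − 229/19614·(0.984300))/(1+229/19614) = 9771/10000 ≈ 0.977100
step 3 [1.5y] swap r/2=318/14489: DF=(1 − 318/14489·(0.984300+0.977100))/(1+318/14489) = 2341/2500 ≈ 0.936400
step 4 [2y] zero: DF = P = 1833/2000 ≈ 0.916500
step 5 [2.5y] zero: DF = P = 4387/5000 ≈ 0.877400
step 6 [3y] swap r/2=1664/55253: DF=(1 − 1664/55253·(0.984300+0.977100+0.936400+0.916500+0.877400))/(1+1664/55253) = 521/625 ≈ 0.833600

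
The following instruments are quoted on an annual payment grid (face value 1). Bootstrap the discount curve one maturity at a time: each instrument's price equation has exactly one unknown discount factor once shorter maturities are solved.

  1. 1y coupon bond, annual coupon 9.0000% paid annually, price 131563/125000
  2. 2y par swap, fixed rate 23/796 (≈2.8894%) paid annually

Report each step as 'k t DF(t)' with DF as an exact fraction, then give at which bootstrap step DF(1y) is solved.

step 1 [1y] bond c/1=9/100: DF=(131563/125000 − 9/100·(0))/(1+9/100) = 1207/1250 ≈ 0.965600
step 2 [2y] swap r/1=23/796: DF=(1 − 23/796·(0.965600))/(1+23/796) = 1181/1250 ≈ 0.944800

1 1 1207/1250
2 2 1181/1250
DF(1y) is solved at step 1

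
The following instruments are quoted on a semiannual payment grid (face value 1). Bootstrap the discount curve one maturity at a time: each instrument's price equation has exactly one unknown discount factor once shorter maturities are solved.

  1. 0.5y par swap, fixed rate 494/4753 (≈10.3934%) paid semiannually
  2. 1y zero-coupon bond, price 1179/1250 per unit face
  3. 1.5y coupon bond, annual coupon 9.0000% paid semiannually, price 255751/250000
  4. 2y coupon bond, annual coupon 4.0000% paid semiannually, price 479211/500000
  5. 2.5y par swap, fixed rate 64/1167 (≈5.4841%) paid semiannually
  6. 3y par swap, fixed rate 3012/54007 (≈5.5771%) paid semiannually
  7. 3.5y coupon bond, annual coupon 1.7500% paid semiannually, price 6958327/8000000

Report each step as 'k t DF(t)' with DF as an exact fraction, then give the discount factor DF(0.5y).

1 1/2 4753/5000
2 1 1179/1250
3 3/2 4487/5000
4 2 8849/10000
5 5/2 547/625
6 3 4247/5000
7 7/2 4077/5000
DF(0.5y) = 4753/5000 ≈ 0.950600

step 1 [0.5y] swap r/2=247/4753: DF=(1 − 247/4753·(0))/(1+247/4753) = 4753/5000 ≈ 0.950600
step 2 [1y] zero: DF = P = 1179/1250 ≈ 0.943200
step 3 [1.5y] bond c/2=9/200: DF=(255751/250000 − 9/200·(0.950600+0.943200))/(1+9/200) = 4487/5000 ≈ 0.897400
step 4 [2y] bond c/2=1/50: DF=(479211/500000 − 1/50·(0.950600+0.943200+0.897400))/(1+1/50) = 8849/10000 ≈ 0.884900
step 5 [2.5y] swap r/2=32/1167: DF=(1 − 32/1167·(0.950600+0.943200+0.897400+0.884900))/(1+32/1167) = 547/625 ≈ 0.875200
step 6 [3y] swap r/2=1506/54007: DF=(1 − 1506/54007·(0.950600+0.943200+0.897400+0.884900+0.875200))/(1+1506/54007) = 4247/5000 ≈ 0.849400
step 7 [3.5y] bond c/2=7/800: DF=(6958327/8000000 − 7/800·(0.950600+0.943200+0.897400+0.884900+0.875200+0.849400))/(1+7/800) = 4077/5000 ≈ 0.815400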